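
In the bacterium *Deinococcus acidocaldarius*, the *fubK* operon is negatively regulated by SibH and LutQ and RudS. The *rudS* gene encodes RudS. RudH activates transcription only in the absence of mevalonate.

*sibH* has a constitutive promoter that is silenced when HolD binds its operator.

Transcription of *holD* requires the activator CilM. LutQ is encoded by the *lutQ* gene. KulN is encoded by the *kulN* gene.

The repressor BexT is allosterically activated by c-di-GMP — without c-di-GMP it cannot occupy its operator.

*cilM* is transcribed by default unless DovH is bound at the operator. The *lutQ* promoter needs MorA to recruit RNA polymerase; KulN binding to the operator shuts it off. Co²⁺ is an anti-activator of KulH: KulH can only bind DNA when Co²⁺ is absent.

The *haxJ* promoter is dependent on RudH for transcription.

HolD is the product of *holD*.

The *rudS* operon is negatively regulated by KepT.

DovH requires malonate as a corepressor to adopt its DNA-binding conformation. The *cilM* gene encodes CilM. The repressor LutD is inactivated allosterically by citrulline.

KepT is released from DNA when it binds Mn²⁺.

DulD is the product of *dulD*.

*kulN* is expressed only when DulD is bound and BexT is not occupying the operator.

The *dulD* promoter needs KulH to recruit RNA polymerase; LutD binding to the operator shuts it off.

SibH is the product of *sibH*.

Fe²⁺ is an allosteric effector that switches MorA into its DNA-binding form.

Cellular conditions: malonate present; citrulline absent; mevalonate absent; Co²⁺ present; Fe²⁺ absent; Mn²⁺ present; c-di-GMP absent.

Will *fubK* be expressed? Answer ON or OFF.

OFF

Malonate is present, so DovH is active.
With repressor DovH bound, *cilM* is not transcribed.
So CilM is not produced.
Required activator CilM is absent, so *holD* is not transcribed.
So HolD is not produced.
With no repressor bound, *sibH* is transcribed.
So SibH is produced and active.
Fe²⁺ is absent, so MorA is inactive.
Citrulline is absent, so LutD is active.
Co²⁺ is present, so KulH is inactive.
With repressor LutD bound, *dulD* is not transcribed.
So DulD is not produced.
c-di-GMP is absent, so BexT is inactive.
Required activator DulD is absent, so *kulN* is not transcribed.
So KulN is not produced.
Required activator MorA is absent, so *lutQ* is not transcribed.
So LutQ is not produced.
Mn²⁺ is present, so KepT is inactive.
With no repressor bound, *rudS* is transcribed.
So RudS is produced and active.
With repressor SibH bound, *fubK* is not transcribed.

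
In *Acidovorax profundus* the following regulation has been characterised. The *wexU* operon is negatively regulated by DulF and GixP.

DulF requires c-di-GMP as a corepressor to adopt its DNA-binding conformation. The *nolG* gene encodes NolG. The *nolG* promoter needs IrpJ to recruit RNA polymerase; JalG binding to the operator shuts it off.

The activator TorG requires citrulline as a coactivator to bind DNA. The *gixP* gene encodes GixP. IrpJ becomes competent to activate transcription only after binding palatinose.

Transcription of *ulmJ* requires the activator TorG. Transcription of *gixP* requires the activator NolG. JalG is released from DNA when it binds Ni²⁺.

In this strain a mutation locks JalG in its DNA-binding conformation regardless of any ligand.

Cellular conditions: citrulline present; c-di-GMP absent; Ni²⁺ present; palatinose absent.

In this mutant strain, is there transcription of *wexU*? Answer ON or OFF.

ON

c-di-GMP is absent, so DulF is inactive.
Palatinose is absent, so IrpJ is inactive.
JalG is constitutively active in this strain.
With repressor JalG bound, *nolG* is not transcribed.
So NolG is not produced.
Required activator NolG is absent, so *gixP* is not transcribed.
So GixP is not produced.
With no repressor bound, *wexU* is transcribed.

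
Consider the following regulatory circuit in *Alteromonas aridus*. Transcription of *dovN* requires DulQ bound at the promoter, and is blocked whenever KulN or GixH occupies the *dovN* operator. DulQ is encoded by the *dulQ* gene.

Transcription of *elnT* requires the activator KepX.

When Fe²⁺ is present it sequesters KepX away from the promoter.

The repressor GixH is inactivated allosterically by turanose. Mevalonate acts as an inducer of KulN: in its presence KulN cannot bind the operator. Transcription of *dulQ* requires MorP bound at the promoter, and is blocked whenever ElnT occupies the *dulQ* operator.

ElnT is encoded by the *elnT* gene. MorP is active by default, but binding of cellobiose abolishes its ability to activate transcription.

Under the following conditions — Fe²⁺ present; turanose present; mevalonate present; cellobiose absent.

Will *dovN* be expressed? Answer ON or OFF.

ON

Cellobiose is absent, so MorP is active.
Fe²⁺ is present, so KepX is inactive.
Required activator KepX is absent, so *elnT* is not transcribed.
So ElnT is not produced.
No repressor is bound and MorP is active, so *dulQ* is transcribed.
So DulQ is produced and active.
Mevalonate is present, so KulN is inactive.
Turanose is present, so GixH is inactive.
No repressor is bound and DulQ is active, so *dovN* is transcribed.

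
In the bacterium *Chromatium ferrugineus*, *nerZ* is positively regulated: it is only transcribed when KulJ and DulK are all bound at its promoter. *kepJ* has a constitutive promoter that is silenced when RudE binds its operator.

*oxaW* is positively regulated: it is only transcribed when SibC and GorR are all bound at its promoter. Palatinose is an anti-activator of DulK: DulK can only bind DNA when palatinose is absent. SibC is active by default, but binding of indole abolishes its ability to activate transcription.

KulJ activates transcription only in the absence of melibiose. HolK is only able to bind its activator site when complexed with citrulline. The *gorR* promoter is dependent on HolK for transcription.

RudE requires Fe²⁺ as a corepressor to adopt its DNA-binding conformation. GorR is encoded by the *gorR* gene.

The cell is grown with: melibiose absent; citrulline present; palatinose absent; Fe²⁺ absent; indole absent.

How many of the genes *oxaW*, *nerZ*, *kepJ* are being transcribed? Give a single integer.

Indole is absent, so SibC is active.
Citrulline is present, so HolK is active.
No repressor is bound and HolK is active, so *gorR* is transcribed.
So GorR is produced and active.
No repressor is bound and SibC and GorR are active, so *oxaW* is transcribed.
→ *oxaW* is ON.
Melibiose is absent, so KulJ is active.
Palatinose is absent, so DulK is active.
No repressor is bound and KulJ and DulK are active, so *nerZ* is transcribed.
→ *nerZ* is ON.
Fe²⁺ is absent, so RudE is inactive.
With no repressor bound, *kepJ* is transcribed.
→ *kepJ* is ON.
3 of the 3 genes are transcribed.

3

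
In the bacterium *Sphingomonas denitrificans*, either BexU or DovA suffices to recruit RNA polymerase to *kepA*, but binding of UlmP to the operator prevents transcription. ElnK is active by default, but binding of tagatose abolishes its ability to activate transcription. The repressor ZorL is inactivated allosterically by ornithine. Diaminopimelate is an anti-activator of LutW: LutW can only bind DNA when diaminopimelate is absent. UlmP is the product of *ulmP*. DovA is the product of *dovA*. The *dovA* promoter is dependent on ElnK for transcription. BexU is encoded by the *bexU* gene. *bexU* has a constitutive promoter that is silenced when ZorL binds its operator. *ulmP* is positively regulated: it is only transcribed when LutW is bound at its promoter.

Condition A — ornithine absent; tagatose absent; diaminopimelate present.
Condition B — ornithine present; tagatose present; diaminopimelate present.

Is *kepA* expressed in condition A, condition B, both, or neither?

Condition A:
Ornithine is absent, so ZorL is active.
With repressor ZorL bound, *bexU* is not transcribed.
So BexU is not produced.
Tagatose is absent, so ElnK is active.
No repressor is bound and ElnK is active, so *dovA* is transcribed.
So DovA is produced and active.
Diaminopimelate is present, so LutW is inactive.
Required activator LutW is absent, so *ulmP* is not transcribed.
So UlmP is not produced.
Activator DovA is present, so *kepA* is transcribed.
→ *kepA* is ON in A.
Condition B:
Ornithine is present, so ZorL is inactive.
With no repressor bound, *bexU* is transcribed.
So BexU is produced and active.
Tagatose is present, so ElnK is inactive.
Required activator ElnK is absent, so *dovA* is not transcribed.
So DovA is not produced.
Diaminopimelate is present, so LutW is inactive.
Required activator LutW is absent, so *ulmP* is not transcribed.
So UlmP is not produced.
Activator BexU is present, so *kepA* is transcribed.
→ *kepA* is ON in B.

both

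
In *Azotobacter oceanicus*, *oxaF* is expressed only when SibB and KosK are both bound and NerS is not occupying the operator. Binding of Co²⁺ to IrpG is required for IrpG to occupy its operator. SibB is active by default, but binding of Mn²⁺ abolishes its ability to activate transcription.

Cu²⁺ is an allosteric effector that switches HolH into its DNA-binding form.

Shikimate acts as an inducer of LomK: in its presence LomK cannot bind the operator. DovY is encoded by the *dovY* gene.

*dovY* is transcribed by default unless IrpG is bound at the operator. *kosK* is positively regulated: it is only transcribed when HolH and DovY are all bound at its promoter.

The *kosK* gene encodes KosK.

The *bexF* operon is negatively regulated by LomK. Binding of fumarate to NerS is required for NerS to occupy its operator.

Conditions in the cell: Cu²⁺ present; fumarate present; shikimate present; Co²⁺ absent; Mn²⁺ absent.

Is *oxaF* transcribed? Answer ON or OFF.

Mn²⁺ is absent, so SibB is active.
Fumarate is present, so NerS is active.
Cu²⁺ is present, so HolH is active.
Co²⁺ is absent, so IrpG is inactive.
With no repressor bound, *dovY* is transcribed.
So DovY is produced and active.
No repressor is bound and HolH and DovY are active, so *kosK* is transcribed.
So KosK is produced and active.
With repressor NerS bound, *oxaF* is not transcribed.

OFF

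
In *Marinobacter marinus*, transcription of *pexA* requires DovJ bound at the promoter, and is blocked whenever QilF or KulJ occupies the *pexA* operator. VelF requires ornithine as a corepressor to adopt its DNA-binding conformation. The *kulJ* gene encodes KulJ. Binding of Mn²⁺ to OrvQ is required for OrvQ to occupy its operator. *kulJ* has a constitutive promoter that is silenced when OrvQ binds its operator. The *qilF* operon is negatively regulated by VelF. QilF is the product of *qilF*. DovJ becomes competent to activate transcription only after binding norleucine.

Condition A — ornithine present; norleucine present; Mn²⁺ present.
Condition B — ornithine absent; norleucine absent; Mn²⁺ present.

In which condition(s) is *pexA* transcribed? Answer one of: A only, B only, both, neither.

A only

Condition A:
Ornithine is present, so VelF is active.
With repressor VelF bound, *qilF* is not transcribed.
So QilF is not produced.
Norleucine is present, so DovJ is active.
Mn²⁺ is present, so OrvQ is active.
With repressor OrvQ bound, *kulJ* is not transcribed.
So KulJ is not produced.
No repressor is bound and DovJ is active, so *pexA* is transcribed.
→ *pexA* is ON in A.
Condition B:
Ornithine is absent, so VelF is inactive.
With no repressor bound, *qilF* is transcribed.
So QilF is produced and active.
Norleucine is absent, so DovJ is inactive.
Mn²⁺ is present, so OrvQ is active.
With repressor OrvQ bound, *kulJ* is not transcribed.
So KulJ is not produced.
With repressor QilF bound, *pexA* is not transcribed.
→ *pexA* is OFF in B.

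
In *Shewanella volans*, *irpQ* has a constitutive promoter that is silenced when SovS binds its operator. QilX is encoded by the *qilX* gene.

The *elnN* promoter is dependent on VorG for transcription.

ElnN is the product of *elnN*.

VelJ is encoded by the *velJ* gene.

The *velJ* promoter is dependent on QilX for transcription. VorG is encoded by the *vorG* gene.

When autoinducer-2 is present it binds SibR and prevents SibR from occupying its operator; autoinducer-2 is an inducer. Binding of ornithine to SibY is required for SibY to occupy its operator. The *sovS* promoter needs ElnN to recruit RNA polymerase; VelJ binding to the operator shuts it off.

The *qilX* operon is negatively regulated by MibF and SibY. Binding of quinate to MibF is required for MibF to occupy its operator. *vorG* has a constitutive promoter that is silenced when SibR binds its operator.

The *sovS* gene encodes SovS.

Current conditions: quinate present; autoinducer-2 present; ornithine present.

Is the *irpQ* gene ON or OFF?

OFF

Quinate is present, so MibF is active.
Ornithine is present, so SibY is active.
With repressor MibF bound, *qilX* is not transcribed.
So QilX is not produced.
Required activator QilX is absent, so *velJ* is not transcribed.
So VelJ is not produced.
Autoinducer-2 is present, so SibR is inactive.
With no repressor bound, *vorG* is transcribed.
So VorG is produced and active.
No repressor is bound and VorG is active, so *elnN* is transcribed.
So ElnN is produced and active.
No repressor is bound and ElnN is active, so *sovS* is transcribed.
So SovS is produced and active.
With repressor SovS bound, *irpQ* is not transcribed.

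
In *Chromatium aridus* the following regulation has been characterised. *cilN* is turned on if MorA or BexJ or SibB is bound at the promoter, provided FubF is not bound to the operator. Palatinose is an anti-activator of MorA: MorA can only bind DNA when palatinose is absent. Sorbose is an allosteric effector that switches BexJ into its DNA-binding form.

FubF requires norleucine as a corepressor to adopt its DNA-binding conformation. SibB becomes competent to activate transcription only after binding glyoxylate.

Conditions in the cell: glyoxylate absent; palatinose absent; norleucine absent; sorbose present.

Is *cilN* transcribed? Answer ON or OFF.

Palatinose is absent, so MorA is active.
Sorbose is present, so BexJ is active.
Glyoxylate is absent, so SibB is inactive.
Norleucine is absent, so FubF is inactive.
Activator MorA is present, so *cilN* is transcribed.

ON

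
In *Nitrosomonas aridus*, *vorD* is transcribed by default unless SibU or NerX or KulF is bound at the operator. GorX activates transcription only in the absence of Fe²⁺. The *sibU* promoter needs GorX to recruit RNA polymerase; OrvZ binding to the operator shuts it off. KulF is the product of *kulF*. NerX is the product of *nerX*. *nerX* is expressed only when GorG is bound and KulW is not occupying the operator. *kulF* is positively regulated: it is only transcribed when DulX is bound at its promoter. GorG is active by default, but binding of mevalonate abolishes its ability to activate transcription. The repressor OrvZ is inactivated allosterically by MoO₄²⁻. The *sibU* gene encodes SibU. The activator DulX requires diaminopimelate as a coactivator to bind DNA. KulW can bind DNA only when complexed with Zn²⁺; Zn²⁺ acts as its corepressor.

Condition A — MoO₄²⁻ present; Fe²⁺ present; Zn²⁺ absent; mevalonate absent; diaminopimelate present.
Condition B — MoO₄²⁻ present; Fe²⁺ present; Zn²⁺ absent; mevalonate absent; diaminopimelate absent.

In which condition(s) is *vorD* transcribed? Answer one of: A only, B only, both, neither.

Condition A:
MoO₄²⁻ is present, so OrvZ is inactive.
Fe²⁺ is present, so GorX is inactive.
Required activator GorX is absent, so *sibU* is not transcribed.
So SibU is not produced.
Zn²⁺ is absent, so KulW is inactive.
Mevalonate is absent, so GorG is active.
No repressor is bound and GorG is active, so *nerX* is transcribed.
So NerX is produced and active.
Diaminopimelate is present, so DulX is active.
No repressor is bound and DulX is active, so *kulF* is transcribed.
So KulF is produced and active.
With repressor NerX bound, *vorD* is not transcribed.
→ *vorD* is OFF in A.
Condition B:
MoO₄²⁻ is present, so OrvZ is inactive.
Fe²⁺ is present, so GorX is inactive.
Required activator GorX is absent, so *sibU* is not transcribed.
So SibU is not produced.
Zn²⁺ is absent, so KulW is inactive.
Mevalonate is absent, so GorG is active.
No repressor is bound and GorG is active, so *nerX* is transcribed.
So NerX is produced and active.
Diaminopimelate is absent, so DulX is inactive.
Required activator DulX is absent, so *kulF* is not transcribed.
So KulF is not produced.
With repressor NerX bound, *vorD* is not transcribed.
→ *vorD* is OFF in B.

neither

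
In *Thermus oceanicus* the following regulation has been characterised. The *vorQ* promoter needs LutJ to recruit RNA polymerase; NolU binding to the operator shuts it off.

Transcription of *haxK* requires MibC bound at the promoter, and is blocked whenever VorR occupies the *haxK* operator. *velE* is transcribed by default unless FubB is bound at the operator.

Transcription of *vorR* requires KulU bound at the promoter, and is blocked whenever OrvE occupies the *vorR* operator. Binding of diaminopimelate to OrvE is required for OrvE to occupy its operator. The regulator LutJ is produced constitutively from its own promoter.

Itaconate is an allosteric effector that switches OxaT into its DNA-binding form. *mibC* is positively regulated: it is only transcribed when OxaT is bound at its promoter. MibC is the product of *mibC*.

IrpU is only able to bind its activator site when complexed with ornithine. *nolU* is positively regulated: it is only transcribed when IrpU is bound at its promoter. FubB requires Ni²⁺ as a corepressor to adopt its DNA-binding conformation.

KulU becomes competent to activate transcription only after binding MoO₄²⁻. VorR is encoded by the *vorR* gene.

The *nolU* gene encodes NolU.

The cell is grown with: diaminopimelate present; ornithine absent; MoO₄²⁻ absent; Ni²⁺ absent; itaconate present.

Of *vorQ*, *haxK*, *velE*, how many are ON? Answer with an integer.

LutJ is produced constitutively and is active.
Ornithine is absent, so IrpU is inactive.
Required activator IrpU is absent, so *nolU* is not transcribed.
So NolU is not produced.
No repressor is bound and LutJ is active, so *vorQ* is transcribed.
→ *vorQ* is ON.
MoO₄²⁻ is absent, so KulU is inactive.
Diaminopimelate is present, so OrvE is active.
With repressor OrvE bound, *vorR* is not transcribed.
So VorR is not produced.
Itaconate is present, so OxaT is active.
No repressor is bound and OxaT is active, so *mibC* is transcribed.
So MibC is produced and active.
No repressor is bound and MibC is active, so *haxK* is transcribed.
→ *haxK* is ON.
Ni²⁺ is absent, so FubB is inactive.
With no repressor bound, *velE* is transcribed.
→ *velE* is ON.
3 of the 3 genes are transcribed.

3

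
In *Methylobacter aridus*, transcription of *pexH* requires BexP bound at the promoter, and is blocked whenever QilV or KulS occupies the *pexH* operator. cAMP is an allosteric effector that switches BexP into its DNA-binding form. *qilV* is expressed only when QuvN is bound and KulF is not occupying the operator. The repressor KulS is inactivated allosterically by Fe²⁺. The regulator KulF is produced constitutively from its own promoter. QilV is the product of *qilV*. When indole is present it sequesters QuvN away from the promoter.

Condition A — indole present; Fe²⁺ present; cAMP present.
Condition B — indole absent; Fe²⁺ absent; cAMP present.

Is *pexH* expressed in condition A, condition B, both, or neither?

A only

Condition A:
KulF is produced constitutively and is active.
Indole is present, so QuvN is inactive.
With repressor KulF bound, *qilV* is not transcribed.
So QilV is not produced.
Fe²⁺ is present, so KulS is inactive.
cAMP is present, so BexP is active.
No repressor is bound and BexP is active, so *pexH* is transcribed.
→ *pexH* is ON in A.
Condition B:
KulF is produced constitutively and is active.
Indole is absent, so QuvN is active.
With repressor KulF bound, *qilV* is not transcribed.
So QilV is not produced.
Fe²⁺ is absent, so KulS is active.
cAMP is present, so BexP is active.
With repressor KulS bound, *pexH* is not transcribed.
→ *pexH* is OFF in B.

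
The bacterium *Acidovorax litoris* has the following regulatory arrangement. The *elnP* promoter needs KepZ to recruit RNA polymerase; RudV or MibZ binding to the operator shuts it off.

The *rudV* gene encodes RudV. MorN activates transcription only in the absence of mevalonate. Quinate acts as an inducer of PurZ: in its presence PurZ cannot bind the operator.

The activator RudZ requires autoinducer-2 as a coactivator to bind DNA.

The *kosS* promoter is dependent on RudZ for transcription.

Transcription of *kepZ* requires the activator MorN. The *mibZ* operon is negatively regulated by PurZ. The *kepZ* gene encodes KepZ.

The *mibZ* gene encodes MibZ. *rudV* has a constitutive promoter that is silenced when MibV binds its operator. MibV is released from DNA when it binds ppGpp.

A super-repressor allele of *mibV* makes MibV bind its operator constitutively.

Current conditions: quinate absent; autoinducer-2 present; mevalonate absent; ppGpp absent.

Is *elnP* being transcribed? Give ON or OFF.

MibV is constitutively active in this strain.
With repressor MibV bound, *rudV* is not transcribed.
So RudV is not produced.
Mevalonate is absent, so MorN is active.
No repressor is bound and MorN is active, so *kepZ* is transcribed.
So KepZ is produced and active.
Quinate is absent, so PurZ is active.
With repressor PurZ bound, *mibZ* is not transcribed.
So MibZ is not produced.
No repressor is bound and KepZ is active, so *elnP* is transcribed.

ON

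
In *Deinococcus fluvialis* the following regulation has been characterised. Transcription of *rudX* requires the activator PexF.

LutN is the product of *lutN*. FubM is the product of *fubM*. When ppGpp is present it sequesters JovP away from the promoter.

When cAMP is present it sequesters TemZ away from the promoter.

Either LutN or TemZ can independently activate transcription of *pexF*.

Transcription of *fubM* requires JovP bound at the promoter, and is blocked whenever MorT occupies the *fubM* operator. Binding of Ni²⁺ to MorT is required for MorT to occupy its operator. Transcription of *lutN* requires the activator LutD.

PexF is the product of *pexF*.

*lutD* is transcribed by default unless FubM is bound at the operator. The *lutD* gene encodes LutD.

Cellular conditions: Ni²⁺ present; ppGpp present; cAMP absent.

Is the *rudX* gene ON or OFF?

ON

ppGpp is present, so JovP is inactive.
Ni²⁺ is present, so MorT is active.
With repressor MorT bound, *fubM* is not transcribed.
So FubM is not produced.
With no repressor bound, *lutD* is transcribed.
So LutD is produced and active.
No repressor is bound and LutD is active, so *lutN* is transcribed.
So LutN is produced and active.
cAMP is absent, so TemZ is active.
Activator LutN is present, so *pexF* is transcribed.
So PexF is produced and active.
No repressor is bound and PexF is active, so *rudX* is transcribed.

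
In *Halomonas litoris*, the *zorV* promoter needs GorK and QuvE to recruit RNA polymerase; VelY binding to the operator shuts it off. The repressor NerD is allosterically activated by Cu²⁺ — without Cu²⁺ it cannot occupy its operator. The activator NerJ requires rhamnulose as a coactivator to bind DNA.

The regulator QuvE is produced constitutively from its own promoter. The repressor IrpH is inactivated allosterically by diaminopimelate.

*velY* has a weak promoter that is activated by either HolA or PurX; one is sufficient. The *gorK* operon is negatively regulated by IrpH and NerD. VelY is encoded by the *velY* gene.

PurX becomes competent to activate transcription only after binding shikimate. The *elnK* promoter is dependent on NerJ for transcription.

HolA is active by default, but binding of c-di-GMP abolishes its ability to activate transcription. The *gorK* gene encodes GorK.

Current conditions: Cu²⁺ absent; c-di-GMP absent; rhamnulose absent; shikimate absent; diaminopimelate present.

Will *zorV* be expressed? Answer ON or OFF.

Diaminopimelate is present, so IrpH is inactive.
Cu²⁺ is absent, so NerD is inactive.
With no repressor bound, *gorK* is transcribed.
So GorK is produced and active.
c-di-GMP is absent, so HolA is active.
Shikimate is absent, so PurX is inactive.
Activator HolA is present, so *velY* is transcribed.
So VelY is produced and active.
QuvE is produced constitutively and is active.
With repressor VelY bound, *zorV* is not transcribed.

OFF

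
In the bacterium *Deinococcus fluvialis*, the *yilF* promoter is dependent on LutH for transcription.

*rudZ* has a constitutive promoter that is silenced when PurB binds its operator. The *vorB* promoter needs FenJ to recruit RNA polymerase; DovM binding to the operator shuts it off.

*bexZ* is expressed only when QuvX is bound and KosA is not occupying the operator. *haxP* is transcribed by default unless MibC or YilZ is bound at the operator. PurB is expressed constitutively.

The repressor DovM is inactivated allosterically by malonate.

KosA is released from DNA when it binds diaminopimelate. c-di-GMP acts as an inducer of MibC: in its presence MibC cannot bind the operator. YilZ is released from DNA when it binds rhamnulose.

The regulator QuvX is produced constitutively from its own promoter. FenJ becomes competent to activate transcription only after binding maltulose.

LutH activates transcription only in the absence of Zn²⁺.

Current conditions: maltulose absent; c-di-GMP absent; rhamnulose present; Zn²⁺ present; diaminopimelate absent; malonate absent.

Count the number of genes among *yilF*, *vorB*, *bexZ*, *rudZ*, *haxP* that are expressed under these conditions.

0

Zn²⁺ is present, so LutH is inactive.
Required activator LutH is absent, so *yilF* is not transcribed.
→ *yilF* is OFF.
Malonate is absent, so DovM is active.
Maltulose is absent, so FenJ is inactive.
With repressor DovM bound, *vorB* is not transcribed.
→ *vorB* is OFF.
Diaminopimelate is absent, so KosA is active.
QuvX is produced constitutively and is active.
With repressor KosA bound, *bexZ* is not transcribed.
→ *bexZ* is OFF.
PurB is produced constitutively and is active.
With repressor PurB bound, *rudZ* is not transcribed.
→ *rudZ* is OFF.
c-di-GMP is absent, so MibC is active.
Rhamnulose is present, so YilZ is inactive.
With repressor MibC bound, *haxP* is not transcribed.
→ *haxP* is OFF.
0 of the 5 genes are transcribed.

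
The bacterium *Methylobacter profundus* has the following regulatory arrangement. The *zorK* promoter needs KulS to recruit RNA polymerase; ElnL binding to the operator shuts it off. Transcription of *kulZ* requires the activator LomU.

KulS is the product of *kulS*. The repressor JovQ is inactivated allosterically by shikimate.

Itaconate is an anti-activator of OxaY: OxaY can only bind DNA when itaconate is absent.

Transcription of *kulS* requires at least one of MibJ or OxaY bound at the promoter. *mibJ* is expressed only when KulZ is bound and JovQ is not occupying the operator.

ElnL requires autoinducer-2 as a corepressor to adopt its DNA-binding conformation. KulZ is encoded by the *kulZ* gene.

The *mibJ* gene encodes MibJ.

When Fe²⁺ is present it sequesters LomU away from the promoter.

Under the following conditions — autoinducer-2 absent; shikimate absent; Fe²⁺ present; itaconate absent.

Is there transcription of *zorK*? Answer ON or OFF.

ON

Shikimate is absent, so JovQ is active.
Fe²⁺ is present, so LomU is inactive.
Required activator LomU is absent, so *kulZ* is not transcribed.
So KulZ is not produced.
With repressor JovQ bound, *mibJ* is not transcribed.
So MibJ is not produced.
Itaconate is absent, so OxaY is active.
Activator OxaY is present, so *kulS* is transcribed.
So KulS is produced and active.
Autoinducer-2 is absent, so ElnL is inactive.
No repressor is bound and KulS is active, so *zorK* is transcribed.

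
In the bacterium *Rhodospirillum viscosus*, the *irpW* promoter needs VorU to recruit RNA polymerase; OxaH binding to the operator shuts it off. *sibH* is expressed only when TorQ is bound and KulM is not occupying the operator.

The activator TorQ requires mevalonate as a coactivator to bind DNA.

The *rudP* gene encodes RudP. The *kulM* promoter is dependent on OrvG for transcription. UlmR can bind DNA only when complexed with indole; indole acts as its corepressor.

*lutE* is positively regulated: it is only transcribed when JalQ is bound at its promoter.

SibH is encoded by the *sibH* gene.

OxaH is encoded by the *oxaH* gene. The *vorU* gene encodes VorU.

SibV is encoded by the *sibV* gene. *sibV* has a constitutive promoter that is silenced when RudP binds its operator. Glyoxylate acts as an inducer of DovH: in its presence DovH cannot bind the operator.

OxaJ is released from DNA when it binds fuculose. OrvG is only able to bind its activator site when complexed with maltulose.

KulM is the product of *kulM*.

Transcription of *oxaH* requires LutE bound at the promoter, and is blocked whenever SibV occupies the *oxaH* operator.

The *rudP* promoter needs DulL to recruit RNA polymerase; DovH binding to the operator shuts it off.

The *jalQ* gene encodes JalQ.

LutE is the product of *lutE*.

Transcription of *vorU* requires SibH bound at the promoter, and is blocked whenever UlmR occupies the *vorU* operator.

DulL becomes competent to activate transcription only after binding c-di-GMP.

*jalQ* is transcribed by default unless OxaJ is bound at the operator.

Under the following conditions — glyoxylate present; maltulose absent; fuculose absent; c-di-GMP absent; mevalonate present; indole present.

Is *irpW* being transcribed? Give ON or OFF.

Mevalonate is present, so TorQ is active.
Maltulose is absent, so OrvG is inactive.
Required activator OrvG is absent, so *kulM* is not transcribed.
So KulM is not produced.
No repressor is bound and TorQ is active, so *sibH* is transcribed.
So SibH is produced and active.
Indole is present, so UlmR is active.
With repressor UlmR bound, *vorU* is not transcribed.
So VorU is not produced.
Fuculose is absent, so OxaJ is active.
With repressor OxaJ bound, *jalQ* is not transcribed.
So JalQ is not produced.
Required activator JalQ is absent, so *lutE* is not transcribed.
So LutE is not produced.
c-di-GMP is absent, so DulL is inactive.
Glyoxylate is present, so DovH is inactive.
Required activator DulL is absent, so *rudP* is not transcribed.
So RudP is not produced.
With no repressor bound, *sibV* is transcribed.
So SibV is produced and active.
With repressor SibV bound, *oxaH* is not transcribed.
So OxaH is not produced.
Required activator VorU is absent, so *irpW* is not transcribed.

OFF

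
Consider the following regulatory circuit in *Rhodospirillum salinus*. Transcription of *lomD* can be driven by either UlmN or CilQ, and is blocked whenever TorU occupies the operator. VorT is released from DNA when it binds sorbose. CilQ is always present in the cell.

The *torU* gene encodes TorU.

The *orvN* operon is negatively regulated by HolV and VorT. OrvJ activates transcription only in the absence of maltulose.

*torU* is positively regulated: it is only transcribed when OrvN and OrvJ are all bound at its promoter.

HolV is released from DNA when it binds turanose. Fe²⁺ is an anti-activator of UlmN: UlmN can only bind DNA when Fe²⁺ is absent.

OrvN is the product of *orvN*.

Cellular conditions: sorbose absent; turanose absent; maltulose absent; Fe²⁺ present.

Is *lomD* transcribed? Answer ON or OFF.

Fe²⁺ is present, so UlmN is inactive.
Turanose is absent, so HolV is active.
Sorbose is absent, so VorT is active.
With repressor HolV bound, *orvN* is not transcribed.
So OrvN is not produced.
Maltulose is absent, so OrvJ is active.
Required activator OrvN is absent, so *torU* is not transcribed.
So TorU is not produced.
CilQ is produced constitutively and is active.
Activator CilQ is present, so *lomD* is transcribed.

ON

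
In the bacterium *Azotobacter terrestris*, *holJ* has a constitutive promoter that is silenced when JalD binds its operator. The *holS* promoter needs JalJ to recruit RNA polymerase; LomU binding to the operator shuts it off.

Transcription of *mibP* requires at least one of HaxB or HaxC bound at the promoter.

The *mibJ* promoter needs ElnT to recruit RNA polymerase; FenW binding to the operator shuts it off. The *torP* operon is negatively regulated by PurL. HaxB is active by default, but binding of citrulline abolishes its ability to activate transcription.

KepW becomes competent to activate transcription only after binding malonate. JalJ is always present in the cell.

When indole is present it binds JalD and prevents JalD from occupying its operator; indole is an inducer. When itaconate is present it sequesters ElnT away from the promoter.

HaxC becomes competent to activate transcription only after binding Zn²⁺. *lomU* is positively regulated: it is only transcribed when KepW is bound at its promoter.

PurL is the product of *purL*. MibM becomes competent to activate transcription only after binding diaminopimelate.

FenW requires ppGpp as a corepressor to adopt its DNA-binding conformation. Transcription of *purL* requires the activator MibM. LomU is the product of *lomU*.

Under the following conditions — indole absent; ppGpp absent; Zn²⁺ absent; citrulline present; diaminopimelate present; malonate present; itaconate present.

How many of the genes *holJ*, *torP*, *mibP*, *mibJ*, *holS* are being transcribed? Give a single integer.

Indole is absent, so JalD is active.
With repressor JalD bound, *holJ* is not transcribed.
→ *holJ* is OFF.
Diaminopimelate is present, so MibM is active.
No repressor is bound and MibM is active, so *purL* is transcribed.
So PurL is produced and active.
With repressor PurL bound, *torP* is not transcribed.
→ *torP* is OFF.
Citrulline is present, so HaxB is inactive.
Zn²⁺ is absent, so HaxC is inactive.
No activator is available at the *mibP* promoter, so *mibP* is not transcribed.
→ *mibP* is OFF.
ppGpp is absent, so FenW is inactive.
Itaconate is present, so ElnT is inactive.
Required activator ElnT is absent, so *mibJ* is not transcribed.
→ *mibJ* is OFF.
Malonate is present, so KepW is active.
No repressor is bound and KepW is active, so *lomU* is transcribed.
So LomU is produced and active.
JalJ is produced constitutively and is active.
With repressor LomU bound, *holS* is not transcribed.
→ *holS* is OFF.
0 of the 5 genes are transcribed.

0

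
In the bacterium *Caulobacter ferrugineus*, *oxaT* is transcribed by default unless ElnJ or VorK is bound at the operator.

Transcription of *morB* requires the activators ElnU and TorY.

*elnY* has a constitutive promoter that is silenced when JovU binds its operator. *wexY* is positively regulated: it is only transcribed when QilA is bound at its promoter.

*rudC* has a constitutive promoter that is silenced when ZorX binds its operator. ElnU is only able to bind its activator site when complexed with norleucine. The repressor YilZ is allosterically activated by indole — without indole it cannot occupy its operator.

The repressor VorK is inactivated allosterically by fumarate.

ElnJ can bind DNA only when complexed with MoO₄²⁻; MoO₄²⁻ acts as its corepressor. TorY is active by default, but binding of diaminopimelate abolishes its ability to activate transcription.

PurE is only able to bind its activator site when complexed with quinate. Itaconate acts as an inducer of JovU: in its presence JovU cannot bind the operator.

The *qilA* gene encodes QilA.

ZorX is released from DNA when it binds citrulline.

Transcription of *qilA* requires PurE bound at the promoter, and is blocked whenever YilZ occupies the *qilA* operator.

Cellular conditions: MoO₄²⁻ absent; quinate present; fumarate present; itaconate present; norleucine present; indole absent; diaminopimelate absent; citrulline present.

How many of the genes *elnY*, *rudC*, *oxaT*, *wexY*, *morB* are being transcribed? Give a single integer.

Itaconate is present, so JovU is inactive.
With no repressor bound, *elnY* is transcribed.
→ *elnY* is ON.
Citrulline is present, so ZorX is inactive.
With no repressor bound, *rudC* is transcribed.
→ *rudC* is ON.
MoO₄²⁻ is absent, so ElnJ is inactive.
Fumarate is present, so VorK is inactive.
With no repressor bound, *oxaT* is transcribed.
→ *oxaT* is ON.
Quinate is present, so PurE is active.
Indole is absent, so YilZ is inactive.
No repressor is bound and PurE is active, so *qilA* is transcribed.
So QilA is produced and active.
No repressor is bound and QilA is active, so *wexY* is transcribed.
→ *wexY* is ON.
Norleucine is present, so ElnU is active.
Diaminopimelate is absent, so TorY is active.
No repressor is bound and ElnU and TorY are active, so *morB* is transcribed.
→ *morB* is ON.
5 of the 5 genes are transcribed.

5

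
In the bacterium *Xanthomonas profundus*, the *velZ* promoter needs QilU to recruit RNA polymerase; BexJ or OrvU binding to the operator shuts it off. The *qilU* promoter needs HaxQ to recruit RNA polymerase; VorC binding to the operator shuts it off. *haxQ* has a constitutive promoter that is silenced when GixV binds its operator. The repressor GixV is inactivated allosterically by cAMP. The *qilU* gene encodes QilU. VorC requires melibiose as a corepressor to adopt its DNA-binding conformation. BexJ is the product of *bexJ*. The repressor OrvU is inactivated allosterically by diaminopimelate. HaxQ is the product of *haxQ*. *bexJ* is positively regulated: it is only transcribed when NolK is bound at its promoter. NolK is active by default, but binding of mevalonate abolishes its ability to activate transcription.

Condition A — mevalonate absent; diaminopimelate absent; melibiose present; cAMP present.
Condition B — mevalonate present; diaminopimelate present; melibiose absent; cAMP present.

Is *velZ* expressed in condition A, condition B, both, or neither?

B only

Condition A:
Mevalonate is absent, so NolK is active.
No repressor is bound and NolK is active, so *bexJ* is transcribed.
So BexJ is produced and active.
Diaminopimelate is absent, so OrvU is active.
Melibiose is present, so VorC is active.
cAMP is present, so GixV is inactive.
With no repressor bound, *haxQ* is transcribed.
So HaxQ is produced and active.
With repressor VorC bound, *qilU* is not transcribed.
So QilU is not produced.
With repressor BexJ bound, *velZ* is not transcribed.
→ *velZ* is OFF in A.
Condition B:
Mevalonate is present, so NolK is inactive.
Required activator NolK is absent, so *bexJ* is not transcribed.
So BexJ is not produced.
Diaminopimelate is present, so OrvU is inactive.
Melibiose is absent, so VorC is inactive.
cAMP is present, so GixV is inactive.
With no repressor bound, *haxQ* is transcribed.
So HaxQ is produced and active.
No repressor is bound and HaxQ is active, so *qilU* is transcribed.
So QilU is produced and active.
No repressor is bound and QilU is active, so *velZ* is transcribed.
→ *velZ* is ON in B.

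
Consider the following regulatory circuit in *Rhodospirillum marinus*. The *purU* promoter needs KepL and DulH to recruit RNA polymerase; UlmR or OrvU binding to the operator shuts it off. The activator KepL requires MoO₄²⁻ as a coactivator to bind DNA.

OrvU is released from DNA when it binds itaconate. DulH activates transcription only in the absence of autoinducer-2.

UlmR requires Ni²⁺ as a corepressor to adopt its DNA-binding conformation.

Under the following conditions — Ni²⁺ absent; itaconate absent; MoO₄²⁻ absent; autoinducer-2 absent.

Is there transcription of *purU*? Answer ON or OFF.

OFF

Ni²⁺ is absent, so UlmR is inactive.
MoO₄²⁻ is absent, so KepL is inactive.
Autoinducer-2 is absent, so DulH is active.
Itaconate is absent, so OrvU is active.
With repressor OrvU bound, *purU* is not transcribed.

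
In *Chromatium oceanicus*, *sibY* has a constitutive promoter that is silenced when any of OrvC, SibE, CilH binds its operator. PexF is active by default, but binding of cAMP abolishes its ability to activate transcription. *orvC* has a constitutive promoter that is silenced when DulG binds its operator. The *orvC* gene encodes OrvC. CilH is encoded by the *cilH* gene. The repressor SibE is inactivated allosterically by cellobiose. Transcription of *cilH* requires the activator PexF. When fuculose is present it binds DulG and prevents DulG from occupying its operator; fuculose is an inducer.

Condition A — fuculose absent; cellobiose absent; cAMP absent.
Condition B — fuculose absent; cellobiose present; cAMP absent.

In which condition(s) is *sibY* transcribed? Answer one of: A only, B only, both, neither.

neither

Condition A:
Fuculose is absent, so DulG is active.
With repressor DulG bound, *orvC* is not transcribed.
So OrvC is not produced.
Cellobiose is absent, so SibE is active.
cAMP is absent, so PexF is active.
No repressor is bound and PexF is active, so *cilH* is transcribed.
So CilH is produced and active.
With repressor SibE bound, *sibY* is not transcribed.
→ *sibY* is OFF in A.
Condition B:
Fuculose is absent, so DulG is active.
With repressor DulG bound, *orvC* is not transcribed.
So OrvC is not produced.
Cellobiose is present, so SibE is inactive.
cAMP is absent, so PexF is active.
No repressor is bound and PexF is active, so *cilH* is transcribed.
So CilH is produced and active.
With repressor CilH bound, *sibY* is not transcribed.
→ *sibY* is OFF in B.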